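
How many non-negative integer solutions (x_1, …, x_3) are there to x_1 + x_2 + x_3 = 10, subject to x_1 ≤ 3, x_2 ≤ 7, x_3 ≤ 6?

By stars and bars, unrestricted non-negative solutions to x_1+…+x_3 = 10 number C(10+2,2) = 66.
Subtract solutions that violate a single cap (substitute x_i' = x_i − (cap_i+1)): x_1 ≥ 4 gives C(8,2) = 28; x_2 ≥ 8 gives C(4,2) = 6; x_3 ≥ 7 gives C(5,2) = 10. Together 44.
No two caps can be exceeded simultaneously, so the pair terms are all 0.
By inclusion–exclusion the count is 66 − 44 + 0 = 22.

22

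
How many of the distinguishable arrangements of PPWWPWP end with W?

Fix W in the last position and arrange the remaining 6 letters.
Those 6 letters have P appearing 4 times and W appearing twice, giving (6)!/(4!·2!) = 15.

15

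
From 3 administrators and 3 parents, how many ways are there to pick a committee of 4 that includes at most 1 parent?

3

Split by how many parents are chosen (0 through 1).
Sum: C(3,0)·C(3,4) + C(3,1)·C(3,3) = 0 + 3 = 3.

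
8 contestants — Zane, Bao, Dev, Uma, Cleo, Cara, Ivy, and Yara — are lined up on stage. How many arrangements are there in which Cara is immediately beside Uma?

10080

Glue Cara and Uma into one block (2 internal orders), leaving 7 units to arrange in a row.
So the count is 2·(7)! = 10080.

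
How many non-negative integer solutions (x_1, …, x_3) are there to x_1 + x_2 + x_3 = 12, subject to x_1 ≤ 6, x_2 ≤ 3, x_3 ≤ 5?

Without the upper bounds there are C(14,2) = 91 ways to split 12 among 3 variables.
Subtract solutions that violate a single cap (substitute x_i' = x_i − (cap_i+1)): x_1 ≥ 7 gives C(7,2) = 21; x_2 ≥ 4 gives C(10,2) = 45; x_3 ≥ 6 gives C(8,2) = 28. Together 94.
Add back pairs where two caps are both exceeded: 3 + 0 + 6 = 9.
By inclusion–exclusion the count is 91 − 94 + 9 = 6.

6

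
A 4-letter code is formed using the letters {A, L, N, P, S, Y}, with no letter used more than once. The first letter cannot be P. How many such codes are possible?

300

The first letter has 6−1 = 5 choices (anything except P).
The remaining 3 letters are filled from the other 5 symbols without repetition: 5 × 4 × 3 = 60.
Total: 5 × 60 = 300.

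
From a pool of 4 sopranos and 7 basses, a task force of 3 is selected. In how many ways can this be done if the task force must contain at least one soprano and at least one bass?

126

With no constraint there are C(11,3) = 165 possible selections.
Subtract selections that omit an entire group: no sopranos → C(7,3) = 35; no basses → C(4,3) = 4.
Both groups omitted at once is impossible, so 165 − 39 = 126.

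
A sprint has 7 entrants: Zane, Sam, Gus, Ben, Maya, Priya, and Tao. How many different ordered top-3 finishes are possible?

210

This is an ordered selection of 3 from 7: P(7,3).
That gives 7 × 6 × 5 = 210.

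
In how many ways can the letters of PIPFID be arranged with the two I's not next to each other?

120

There are 6!/(2!·2!) = 180 arrangements of PIPFID in total.
If the two I's are adjacent, glue them into one block, leaving 5 items to arrange: (5)!/(2!) = 60 ways.
Subtracting, 180 − 60 = 120 arrangements keep the I's apart.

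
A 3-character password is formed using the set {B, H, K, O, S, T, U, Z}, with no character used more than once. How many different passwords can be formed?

With no repetition, fill the 3 characters in order: 8 choices, then 7, down to 6.
8 × 7 × 6 = 336.

336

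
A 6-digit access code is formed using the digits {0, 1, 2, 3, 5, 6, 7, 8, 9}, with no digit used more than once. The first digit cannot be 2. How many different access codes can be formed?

The first digit has 9−1 = 8 choices (anything except 2).
The remaining 5 digits are filled from the other 8 symbols without repetition: 8 × 7 × 6 × 5 × 4 = 6720.
Total: 8 × 6720 = 53760.

53760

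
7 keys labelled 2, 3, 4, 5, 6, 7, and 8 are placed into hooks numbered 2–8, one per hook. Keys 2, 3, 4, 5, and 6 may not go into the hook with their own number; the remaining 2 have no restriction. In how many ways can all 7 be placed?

Let Aᵢ (for 2 ≤ i ≤ 6) be the placements that put key i in its forbidden hook. Any j of these fix j positions, leaving (7−j)! ways to fill the rest, and there are C(5,j) ways to pick which j.
By inclusion–exclusion, the number of valid placements is Σ_{j=0}^{5} (−1)^j C(5,j)·(7−j)!.
Computing: 5040 − 3600 + 1200 − 240 + 30 − 2 = 2428.

2428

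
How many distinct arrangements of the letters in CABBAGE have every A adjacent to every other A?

Treat the 2 copies of A as a single block. The multiset to arrange is then {AA, B, B, C, E, G}, 6 items in all.
That gives (6)!/(2!) = 360 arrangements.

360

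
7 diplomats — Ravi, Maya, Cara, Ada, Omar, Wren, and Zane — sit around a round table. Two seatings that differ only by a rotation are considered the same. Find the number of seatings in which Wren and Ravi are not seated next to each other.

All circular seatings of 7 people number (6)! = 720.
Seatings with Wren beside Ravi: treat them as a block with 2 internal orders, giving 2 × (5)! = 240.
Subtracting, 720 − 240 = 480.

480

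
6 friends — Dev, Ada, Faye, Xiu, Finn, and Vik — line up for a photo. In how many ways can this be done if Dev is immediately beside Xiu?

Glue Dev and Xiu into one block (2 internal orders), leaving 5 units to arrange in a row.
So the count is 2·(5)! = 240.

240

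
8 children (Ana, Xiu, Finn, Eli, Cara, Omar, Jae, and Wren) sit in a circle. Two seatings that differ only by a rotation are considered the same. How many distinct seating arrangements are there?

Around a circle, 8 distinct people have 8!/8 = (7)! = 5040 rotationally distinct seatings.

5040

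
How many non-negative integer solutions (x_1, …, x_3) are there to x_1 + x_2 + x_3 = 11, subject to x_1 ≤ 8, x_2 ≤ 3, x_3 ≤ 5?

Ignoring the caps, the number of non-negative solutions to x_1+…+x_3 = 11 is C(13,2) = 78.
Subtract solutions that violate a single cap (substitute x_i' = x_i − (cap_i+1)): x_1 ≥ 9 gives C(4,2) = 6; x_2 ≥ 4 gives C(9,2) = 36; x_3 ≥ 6 gives C(7,2) = 21. Together 63.
Add back pairs where two caps are both exceeded: 0 + 0 + 3 = 3.
By inclusion–exclusion the count is 78 − 63 + 3 = 18.

18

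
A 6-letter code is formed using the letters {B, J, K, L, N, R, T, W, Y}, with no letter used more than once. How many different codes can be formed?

Choose and order 6 of the 9 symbols: the first letter has 9 options, the next 8, and so on down to 4.
9 × 8 × 7 × 6 × 5 × 4 = 60480.

60480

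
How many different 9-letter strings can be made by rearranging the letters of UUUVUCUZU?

504

The 9 letters of UUUVUCUZU have repeats: U appearing 6 times.
The number of distinct arrangements is 9!/(6!) = 362880/720 = 504.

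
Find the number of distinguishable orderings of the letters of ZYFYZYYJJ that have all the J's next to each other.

Treat the 2 copies of J as a single block. The multiset to arrange is then {JJ, F, Y, Y, Y, Y, Z, Z}, 8 items in all.
That gives (8)!/(4!·2!) = 840 arrangements.

840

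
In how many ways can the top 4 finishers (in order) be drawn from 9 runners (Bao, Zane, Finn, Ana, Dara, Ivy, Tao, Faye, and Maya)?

This is an ordered selection of 4 from 9: P(9,4).
That gives 9 × 8 × 7 × 6 = 3024.

3024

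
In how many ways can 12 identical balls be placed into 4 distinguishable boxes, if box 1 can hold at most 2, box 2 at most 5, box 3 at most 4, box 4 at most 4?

19

Without the upper bounds there are C(15,3) = 455 ways to split 12 among 4 boxes.
Subtract solutions that violate a single cap (substitute x_i' = x_i − (cap_i+1)): x_1 ≥ 3 gives C(12,3) = 220; x_2 ≥ 6 gives C(9,3) = 84; x_3 ≥ 5 gives C(10,3) = 120; x_4 ≥ 5 gives C(10,3) = 120. Together 544.
Add back pairs where two caps are both exceeded: 20 + 35 + 35 + 4 + 4 + 10 = 108.
By inclusion–exclusion the count is 455 − 544 + 108 = 19.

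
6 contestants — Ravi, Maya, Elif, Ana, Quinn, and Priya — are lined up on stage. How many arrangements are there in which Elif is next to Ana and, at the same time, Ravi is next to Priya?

Treat {Elif,Ana} as one block (2 orders) and {Ravi,Priya} as another (2 orders).
That leaves 4 units to arrange: 2 × 2 × 4! = 4 × 24 = 96.

96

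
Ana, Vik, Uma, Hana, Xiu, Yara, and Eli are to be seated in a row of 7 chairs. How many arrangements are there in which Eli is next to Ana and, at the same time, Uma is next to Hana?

480

Treat {Eli,Ana} as one block (2 orders) and {Uma,Hana} as another (2 orders).
That leaves 5 units to arrange: 2 × 2 × 5! = 4 × 120 = 480.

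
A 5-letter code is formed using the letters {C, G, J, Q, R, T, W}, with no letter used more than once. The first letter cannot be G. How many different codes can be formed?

The first letter has 7−1 = 6 choices (anything except G).
The remaining 4 letters are filled from the other 6 symbols without repetition: 6 × 5 × 4 × 3 = 360.
Total: 6 × 360 = 2160.

2160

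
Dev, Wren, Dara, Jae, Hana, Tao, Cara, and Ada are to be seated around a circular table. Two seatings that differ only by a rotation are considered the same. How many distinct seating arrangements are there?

Fix one person's seat to break rotational symmetry; the remaining 7 people can be arranged in (7)! = 5040 ways.

5040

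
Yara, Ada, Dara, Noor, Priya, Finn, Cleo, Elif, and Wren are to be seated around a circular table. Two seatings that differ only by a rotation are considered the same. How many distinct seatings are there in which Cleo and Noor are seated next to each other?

Treat {Cleo, Noor} as one unit (2 internal orders) and seat the resulting 8 units around the table: (7)! circular arrangements.
So 2 × (7)! = 2 × 5040 = 10080.

10080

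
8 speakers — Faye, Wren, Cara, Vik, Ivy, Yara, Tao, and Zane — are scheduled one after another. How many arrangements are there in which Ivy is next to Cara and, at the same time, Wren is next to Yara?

2880

Treat {Ivy,Cara} as one block (2 orders) and {Wren,Yara} as another (2 orders).
That leaves 6 units to arrange: 2 × 2 × 6! = 4 × 720 = 2880.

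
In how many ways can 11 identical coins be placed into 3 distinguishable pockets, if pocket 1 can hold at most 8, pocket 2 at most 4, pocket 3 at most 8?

38

Ignoring the caps, the number of non-negative solutions to x_1+…+x_3 = 11 is C(13,2) = 78.
Subtract solutions that violate a single cap (substitute x_i' = x_i − (cap_i+1)): x_1 ≥ 9 gives C(4,2) = 6; x_2 ≥ 5 gives C(8,2) = 28; x_3 ≥ 9 gives C(4,2) = 6. Together 40.
No two caps can be exceeded simultaneously, so the pair terms are all 0.
By inclusion–exclusion the count is 78 − 40 + 0 = 38.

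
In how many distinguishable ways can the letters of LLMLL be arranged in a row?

5

Letter multiplicities in LLMLL: L×4, M×1.
The number of distinct arrangements is 5!/(4!) = 120/24 = 5.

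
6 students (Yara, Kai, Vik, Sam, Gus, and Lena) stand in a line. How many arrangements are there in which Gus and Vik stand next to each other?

Treat {Gus, Vik} as a single unit. There are 5 units to order, and the pair itself can be ordered 2 ways.
That gives 2 × 5! = 2 × 120 = 240.

240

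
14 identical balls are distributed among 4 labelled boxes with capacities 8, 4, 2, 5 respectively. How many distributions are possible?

45

By stars and bars, unrestricted non-negative solutions to x_1+…+x_4 = 14 number C(14+3,3) = 680.
Subtract solutions that violate a single cap (substitute x_i' = x_i − (cap_i+1)): x_1 ≥ 9 gives C(8,3) = 56; x_2 ≥ 5 gives C(12,3) = 220; x_3 ≥ 3 gives C(14,3) = 364; x_4 ≥ 6 gives C(11,3) = 165. Together 805.
Add back pairs where two caps are both exceeded: 1 + 10 + 0 + 84 + 20 + 56 = 171.
Subtract triples: 0 + 0 + 0 + 1 = 1.
By inclusion–exclusion the count is 680 − 805 + 171 − 1 = 45.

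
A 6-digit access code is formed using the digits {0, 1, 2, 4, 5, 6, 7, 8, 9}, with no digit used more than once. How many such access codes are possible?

With no repetition, fill the 6 digits in order: 9 choices, then 8, down to 4.
9 × 8 × 7 × 6 × 5 × 4 = 60480.

60480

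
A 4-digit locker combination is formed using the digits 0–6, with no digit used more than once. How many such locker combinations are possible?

With no repetition, fill the 4 digits in order: 7 choices, then 6, down to 4.
That product is 7 × 6 × 5 × 4 = 840.

840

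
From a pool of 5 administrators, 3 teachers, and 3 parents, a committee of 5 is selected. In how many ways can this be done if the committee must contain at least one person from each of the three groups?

345

Unrestricted: C(11,5) = 462 ways to pick any 5 of the 11.
Subtract selections that omit an entire group: no administrators → C(6,5) = 6; no teachers → C(8,5) = 56; no parents → C(8,5) = 56.
Add back selections omitting two groups (i.e. drawn from a single group): C(5,5) + C(3,5) + C(3,5) = 1.
By inclusion–exclusion: 462 − 118 + 1 = 345.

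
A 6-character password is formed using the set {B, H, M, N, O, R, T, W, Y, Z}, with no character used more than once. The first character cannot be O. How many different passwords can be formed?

136080

The first character has 10−1 = 9 choices (anything except O).
The remaining 5 characters are filled from the other 9 symbols without repetition: 9 × 8 × 7 × 6 × 5 = 15120.
Total: 9 × 15120 = 136080.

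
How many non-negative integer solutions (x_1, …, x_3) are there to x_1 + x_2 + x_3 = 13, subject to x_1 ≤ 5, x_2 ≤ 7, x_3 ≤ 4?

Without the upper bounds there are C(15,2) = 105 ways to split 13 among 3 variables.
Subtract solutions that violate a single cap (substitute x_i' = x_i − (cap_i+1)): x_1 ≥ 6 gives C(9,2) = 36; x_2 ≥ 8 gives C(7,2) = 21; x_3 ≥ 5 gives C(10,2) = 45. Together 102.
Add back pairs where two caps are both exceeded: 0 + 6 + 1 = 7.
By inclusion–exclusion the count is 105 − 102 + 7 = 10.

10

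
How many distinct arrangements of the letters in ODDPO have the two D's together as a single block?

12

Treat the 2 copies of D as a single block. The multiset to arrange is then {DD, O, O, P}, 4 items in all.
That gives (4)!/(2!) = 12 arrangements.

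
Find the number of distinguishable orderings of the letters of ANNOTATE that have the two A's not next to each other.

3780

Total arrangements of ANNOTATE: 8!/(2!·2!·2!) = 5040.
If the two A's are adjacent, glue them into one block, leaving 7 items to arrange: (7)!/(2!·2!) = 1260 ways.
Hence 5040 − 1260 = 3780.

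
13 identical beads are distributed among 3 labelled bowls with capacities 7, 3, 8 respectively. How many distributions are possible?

Without the upper bounds there are C(15,2) = 105 ways to split 13 among 3 bowls.
Subtract solutions that violate a single cap (substitute x_i' = x_i − (cap_i+1)): x_1 ≥ 8 gives C(7,2) = 21; x_2 ≥ 4 gives C(11,2) = 55; x_3 ≥ 9 gives C(6,2) = 15. Together 91.
Add back pairs where two caps are both exceeded: 3 + 0 + 1 = 4.
By inclusion–exclusion the count is 105 − 91 + 4 = 18.

18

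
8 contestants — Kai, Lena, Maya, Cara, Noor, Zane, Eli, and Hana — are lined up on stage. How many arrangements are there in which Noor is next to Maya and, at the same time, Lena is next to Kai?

Treat {Noor,Maya} as one block (2 orders) and {Lena,Kai} as another (2 orders).
That leaves 6 units to arrange: 2 × 2 × 6! = 4 × 720 = 2880.

2880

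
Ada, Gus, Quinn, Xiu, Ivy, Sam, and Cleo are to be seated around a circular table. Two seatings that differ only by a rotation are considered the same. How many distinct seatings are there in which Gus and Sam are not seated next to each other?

480

Without the restriction there are (6)! = 720 seatings.
Seatings with Gus beside Sam: treat them as a block with 2 internal orders, giving 2 × (5)! = 240.
Subtracting, 720 − 240 = 480.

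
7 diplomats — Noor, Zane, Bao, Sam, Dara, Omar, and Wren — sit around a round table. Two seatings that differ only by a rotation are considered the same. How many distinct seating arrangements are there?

Fix one person's seat to break rotational symmetry; the remaining 6 people can be arranged in (6)! = 720 ways.

720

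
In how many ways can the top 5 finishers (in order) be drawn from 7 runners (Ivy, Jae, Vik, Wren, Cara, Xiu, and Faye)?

2520

This is an ordered selection of 5 from 7: P(7,5).
That gives 7 × 6 × 5 × 4 × 3 = 2520.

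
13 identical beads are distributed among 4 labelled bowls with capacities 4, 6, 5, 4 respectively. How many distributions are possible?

75

Without the upper bounds there are C(16,3) = 560 ways to split 13 among 4 bowls.
Subtract solutions that violate a single cap (substitute x_i' = x_i − (cap_i+1)): x_1 ≥ 5 gives C(11,3) = 165; x_2 ≥ 7 gives C(9,3) = 84; x_3 ≥ 6 gives C(10,3) = 120; x_4 ≥ 5 gives C(11,3) = 165. Together 534.
Add back pairs where two caps are both exceeded: 4 + 10 + 20 + 1 + 4 + 10 = 49.
By inclusion–exclusion the count is 560 − 534 + 49 = 75.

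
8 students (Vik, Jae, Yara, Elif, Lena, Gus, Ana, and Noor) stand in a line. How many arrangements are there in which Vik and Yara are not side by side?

30240

There are 8! = 40320 arrangements in all. If Vik and Yara are adjacent, merging them into one block gives 2·(7)! = 10080 arrangements.
Complementary counting: 40320 − 10080 = 30240.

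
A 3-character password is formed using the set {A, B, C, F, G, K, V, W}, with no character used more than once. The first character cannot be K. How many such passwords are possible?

The first character has 8−1 = 7 choices (anything except K).
The remaining 2 characters are filled from the other 7 symbols without repetition: 7 × 6 = 42.
Total: 7 × 42 = 294.

294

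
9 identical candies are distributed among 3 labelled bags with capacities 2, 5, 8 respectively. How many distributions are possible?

Without the upper bounds there are C(11,2) = 55 ways to split 9 among 3 bags.
Subtract solutions that violate a single cap (substitute x_i' = x_i − (cap_i+1)): x_1 ≥ 3 gives C(8,2) = 28; x_2 ≥ 6 gives C(5,2) = 10; x_3 ≥ 9 gives C(2,2) = 1. Together 39.
Add back pairs where two caps are both exceeded: 1 + 0 + 0 = 1.
By inclusion–exclusion the count is 55 − 39 + 1 = 17.

17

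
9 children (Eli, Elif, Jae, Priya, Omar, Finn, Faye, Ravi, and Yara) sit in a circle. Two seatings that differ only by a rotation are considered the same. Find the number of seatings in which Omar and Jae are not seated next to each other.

All circular seatings of 9 people number (8)! = 40320.
Those with Omar next to Jae: fuse the pair into one unit and seat 8 units around a circle — 2·(7)! = 10080.
Subtracting, 40320 − 10080 = 30240.

30240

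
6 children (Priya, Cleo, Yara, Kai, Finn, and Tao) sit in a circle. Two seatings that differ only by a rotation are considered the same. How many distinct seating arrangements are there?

120

Seat Priya anywhere (absorbing the rotational symmetry), then permute the other 5: (5)! = 120.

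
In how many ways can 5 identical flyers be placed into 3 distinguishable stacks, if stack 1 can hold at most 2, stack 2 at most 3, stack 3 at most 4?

By stars and bars, unrestricted non-negative solutions to x_1+…+x_3 = 5 number C(5+2,2) = 21.
Subtract solutions that violate a single cap (substitute x_i' = x_i − (cap_i+1)): x_1 ≥ 3 gives C(4,2) = 6; x_2 ≥ 4 gives C(3,2) = 3; x_3 ≥ 5 gives C(2,2) = 1. Together 10.
No two caps can be exceeded simultaneously, so the pair terms are all 0.
By inclusion–exclusion the count is 21 − 10 + 0 = 11.

11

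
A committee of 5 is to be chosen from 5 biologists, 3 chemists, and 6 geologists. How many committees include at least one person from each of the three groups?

With no constraint there are C(14,5) = 2002 possible selections.
Subtract selections that omit an entire group: no biologists → C(9,5) = 126; no chemists → C(11,5) = 462; no geologists → C(8,5) = 56.
Add back selections omitting two groups (i.e. drawn from a single group): C(5,5) + C(3,5) + C(6,5) = 7.
By inclusion–exclusion: 2002 − 644 + 7 = 1365.

1365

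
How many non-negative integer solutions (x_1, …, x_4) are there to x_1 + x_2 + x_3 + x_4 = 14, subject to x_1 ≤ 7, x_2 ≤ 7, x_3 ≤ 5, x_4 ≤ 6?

233

By stars and bars, unrestricted non-negative solutions to x_1+…+x_4 = 14 number C(14+3,3) = 680.
Subtract solutions that violate a single cap (substitute x_i' = x_i − (cap_i+1)): x_1 ≥ 8 gives C(9,3) = 84; x_2 ≥ 8 gives C(9,3) = 84; x_3 ≥ 6 gives C(11,3) = 165; x_4 ≥ 7 gives C(10,3) = 120. Together 453.
Add back pairs where two caps are both exceeded: 0 + 1 + 0 + 1 + 0 + 4 = 6.
By inclusion–exclusion the count is 680 − 453 + 6 = 233.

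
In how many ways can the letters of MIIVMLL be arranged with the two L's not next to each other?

Total arrangements of MIIVMLL: 7!/(2!·2!·2!) = 630.
Arrangements with the L's together: treat LL as one letter, giving (6)!/(2!·2!) = 180.
Subtracting, 630 − 180 = 450 arrangements keep the L's apart.

450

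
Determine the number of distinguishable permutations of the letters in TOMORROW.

3360

TOMORROW has 8 letters with O appearing 3 times and R appearing twice.
So there are 8! / (3!·2!) = 3360 distinguishable arrangements.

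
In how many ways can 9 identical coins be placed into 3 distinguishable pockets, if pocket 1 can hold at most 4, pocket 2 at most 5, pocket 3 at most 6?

Without the upper bounds there are C(11,2) = 55 ways to split 9 among 3 pockets.
Subtract solutions that violate a single cap (substitute x_i' = x_i − (cap_i+1)): x_1 ≥ 5 gives C(6,2) = 15; x_2 ≥ 6 gives C(5,2) = 10; x_3 ≥ 7 gives C(4,2) = 6. Together 31.
No two caps can be exceeded simultaneously, so the pair terms are all 0.
By inclusion–exclusion the count is 55 − 31 + 0 = 24.

24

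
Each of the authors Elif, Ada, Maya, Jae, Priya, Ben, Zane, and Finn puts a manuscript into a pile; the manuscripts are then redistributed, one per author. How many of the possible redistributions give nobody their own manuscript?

This is the derangement count D_8: permutations of 8 items with no fixed point.
By inclusion–exclusion this is Σ_{j=0}^{8} (−1)^j C(8,j)·(8−j)!.
Computing: 40320 − 40320 + 20160 − 6720 + 1680 − 336 + 56 − 8 + 1 = 14833.

14833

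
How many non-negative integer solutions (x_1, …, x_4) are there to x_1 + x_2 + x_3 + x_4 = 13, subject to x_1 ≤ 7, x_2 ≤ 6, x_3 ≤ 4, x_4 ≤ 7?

Ignoring the caps, the number of non-negative solutions to x_1+…+x_4 = 13 is C(16,3) = 560.
Subtract solutions that violate a single cap (substitute x_i' = x_i − (cap_i+1)): x_1 ≥ 8 gives C(8,3) = 56; x_2 ≥ 7 gives C(9,3) = 84; x_3 ≥ 5 gives C(11,3) = 165; x_4 ≥ 8 gives C(8,3) = 56. Together 361.
Add back pairs where two caps are both exceeded: 0 + 1 + 0 + 4 + 0 + 1 = 6.
By inclusion–exclusion the count is 560 − 361 + 6 = 205.

205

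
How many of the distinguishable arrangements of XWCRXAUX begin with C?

With the first slot taken by C, it remains to arrange the other 7 letters (XWRXAUX).
Those 7 letters have X appearing 3 times, giving (7)!/(3!) = 840.

840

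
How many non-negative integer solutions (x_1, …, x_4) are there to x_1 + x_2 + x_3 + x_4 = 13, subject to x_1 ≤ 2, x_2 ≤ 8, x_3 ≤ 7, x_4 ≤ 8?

Ignoring the caps, the number of non-negative solutions to x_1+…+x_4 = 13 is C(16,3) = 560.
Subtract solutions that violate a single cap (substitute x_i' = x_i − (cap_i+1)): x_1 ≥ 3 gives C(13,3) = 286; x_2 ≥ 9 gives C(7,3) = 35; x_3 ≥ 8 gives C(8,3) = 56; x_4 ≥ 9 gives C(7,3) = 35. Together 412.
Add back pairs where two caps are both exceeded: 4 + 10 + 4 + 0 + 0 + 0 = 18.
By inclusion–exclusion the count is 560 − 412 + 18 = 166.

166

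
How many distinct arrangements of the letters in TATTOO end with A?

10

Fix A in the last position and arrange the remaining 5 letters.
Those 5 letters have O appearing twice and T appearing 3 times, giving (5)!/(3!·2!) = 10.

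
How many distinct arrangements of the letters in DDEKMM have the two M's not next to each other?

120

There are 6!/(2!·2!) = 180 arrangements of DDEKMM in total.
Arrangements with the M's together: treat MM as one letter, giving (5)!/(2!) = 60.
Subtracting, 180 − 60 = 120 arrangements keep the M's apart.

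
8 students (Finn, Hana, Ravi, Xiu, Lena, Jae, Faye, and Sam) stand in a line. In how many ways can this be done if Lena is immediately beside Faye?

Glue Lena and Faye into one block (2 internal orders), leaving 7 units to arrange in a row.
That gives 2 × 7! = 2 × 5040 = 10080.

10080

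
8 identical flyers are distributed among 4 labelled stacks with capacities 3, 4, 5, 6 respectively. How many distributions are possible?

96

Ignoring the caps, the number of non-negative solutions to x_1+…+x_4 = 8 is C(11,3) = 165.
Subtract solutions that violate a single cap (substitute x_i' = x_i − (cap_i+1)): x_1 ≥ 4 gives C(7,3) = 35; x_2 ≥ 5 gives C(6,3) = 20; x_3 ≥ 6 gives C(5,3) = 10; x_4 ≥ 7 gives C(4,3) = 4. Together 69.
No two caps can be exceeded simultaneously, so the pair terms are all 0.
By inclusion–exclusion the count is 165 − 69 + 0 = 96.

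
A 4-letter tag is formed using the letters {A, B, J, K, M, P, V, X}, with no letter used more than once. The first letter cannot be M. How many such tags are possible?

1470

The first letter has 8−1 = 7 choices (anything except M).
The remaining 3 letters are filled from the other 7 symbols without repetition: 7 × 6 × 5 = 210.
Total: 7 × 210 = 1470.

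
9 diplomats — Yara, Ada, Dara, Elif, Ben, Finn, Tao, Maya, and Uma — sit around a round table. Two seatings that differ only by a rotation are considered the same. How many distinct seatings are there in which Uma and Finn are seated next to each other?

Treat {Uma, Finn} as one unit (2 internal orders) and seat the resulting 8 units around the table: (7)! circular arrangements.
So 2 × (7)! = 2 × 5040 = 10080.

10080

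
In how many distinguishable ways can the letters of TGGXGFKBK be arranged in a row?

Letter multiplicities in TGGXGFKBK: B×1, F×1, G×3, K×2, T×1, X×1.
Dividing 9! = 362880 by 3!·2! = 12 for the repeated letters gives 30240.

30240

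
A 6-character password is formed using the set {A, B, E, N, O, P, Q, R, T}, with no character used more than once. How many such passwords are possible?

This is a permutation of 6 out of 9: P(9,6) = 9!/3!.
That product is 9 × 8 × 7 × 6 × 5 × 4 = 60480.

60480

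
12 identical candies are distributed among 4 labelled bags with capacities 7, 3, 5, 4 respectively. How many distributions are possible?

86

Without the upper bounds there are C(15,3) = 455 ways to split 12 among 4 bags.
Subtract solutions that violate a single cap (substitute x_i' = x_i − (cap_i+1)): x_1 ≥ 8 gives C(7,3) = 35; x_2 ≥ 4 gives C(11,3) = 165; x_3 ≥ 6 gives C(9,3) = 84; x_4 ≥ 5 gives C(10,3) = 120. Together 404.
Add back pairs where two caps are both exceeded: 1 + 0 + 0 + 10 + 20 + 4 = 35.
By inclusion–exclusion the count is 455 − 404 + 35 = 86.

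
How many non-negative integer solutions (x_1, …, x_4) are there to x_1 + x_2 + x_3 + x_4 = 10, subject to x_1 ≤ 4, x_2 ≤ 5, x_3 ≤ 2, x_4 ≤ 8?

By stars and bars, unrestricted non-negative solutions to x_1+…+x_4 = 10 number C(10+3,3) = 286.
Subtract solutions that violate a single cap (substitute x_i' = x_i − (cap_i+1)): x_1 ≥ 5 gives C(8,3) = 56; x_2 ≥ 6 gives C(7,3) = 35; x_3 ≥ 3 gives C(10,3) = 120; x_4 ≥ 9 gives C(4,3) = 4. Together 215.
Add back pairs where two caps are both exceeded: 0 + 10 + 0 + 4 + 0 + 0 = 14.
By inclusion–exclusion the count is 286 − 215 + 14 = 85.

85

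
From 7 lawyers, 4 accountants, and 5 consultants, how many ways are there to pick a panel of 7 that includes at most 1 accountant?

Split by how many accountants are chosen (0 through 1).
Sum: C(4,0)·C(12,7) + C(4,1)·C(12,6) = 792 + 3696 = 4488.

4488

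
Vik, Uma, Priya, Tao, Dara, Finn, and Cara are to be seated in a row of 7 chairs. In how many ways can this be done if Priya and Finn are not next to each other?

3600

There are 7! = 5040 arrangements in all. If Priya and Finn are adjacent, merging them into one block gives 2·(6)! = 1440 arrangements.
So 5040 − 1440 = 3600 arrangements keep them apart.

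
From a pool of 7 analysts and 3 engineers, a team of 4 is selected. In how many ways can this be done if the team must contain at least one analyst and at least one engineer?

175

Total 4-person selections from all 10: C(10,4) = 210.
Selections missing a whole group: no analysts → C(3,4) = 0; no engineers → C(7,4) = 35.
Both groups omitted at once is impossible, so 210 − 35 = 175.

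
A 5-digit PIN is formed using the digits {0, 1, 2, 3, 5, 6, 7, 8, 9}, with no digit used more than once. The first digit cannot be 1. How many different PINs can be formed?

13440

The first digit has 9−1 = 8 choices (anything except 1).
The remaining 4 digits are filled from the other 8 symbols without repetition: 8 × 7 × 6 × 5 = 1680.
Total: 8 × 1680 = 13440.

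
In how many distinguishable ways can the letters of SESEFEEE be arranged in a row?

168

SESEFEEE has 8 letters with E appearing 5 times and S appearing twice.
Dividing 8! = 40320 by 5!·2! = 240 for the repeated letters gives 168.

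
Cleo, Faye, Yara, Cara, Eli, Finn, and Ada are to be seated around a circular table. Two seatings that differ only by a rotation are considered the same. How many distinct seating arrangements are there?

Around a circle, 7 distinct people have 7!/7 = (6)! = 720 rotationally distinct seatings.

720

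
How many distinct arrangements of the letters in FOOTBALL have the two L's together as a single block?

Treat the 2 copies of L as a single block. The multiset to arrange is then {LL, A, B, F, O, O, T}, 7 items in all.
That gives (7)!/(2!) = 2520 arrangements.

2520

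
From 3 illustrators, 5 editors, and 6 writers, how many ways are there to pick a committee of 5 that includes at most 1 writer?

Split by how many writers are chosen (0 through 1).
Sum: C(6,0)·C(8,5) + C(6,1)·C(8,4) = 56 + 420 = 476.

476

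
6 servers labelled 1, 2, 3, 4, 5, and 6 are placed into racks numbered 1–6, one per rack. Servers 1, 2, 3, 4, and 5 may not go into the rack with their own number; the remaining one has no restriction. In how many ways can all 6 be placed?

309

Let Aᵢ (for 1 ≤ i ≤ 5) be the placements that put server i in its forbidden rack. Any j of these fix j positions, leaving (6−j)! ways to fill the rest, and there are C(5,j) ways to pick which j.
By inclusion–exclusion, the number of valid placements is Σ_{j=0}^{5} (−1)^j C(5,j)·(6−j)!.
Computing: 720 − 600 + 240 − 60 + 10 − 1 = 309.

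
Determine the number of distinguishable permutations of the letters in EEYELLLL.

EEYELLLL has 8 letters with E appearing 3 times and L appearing 4 times.
So there are 8! / (4!·3!) = 280 distinguishable arrangements.

280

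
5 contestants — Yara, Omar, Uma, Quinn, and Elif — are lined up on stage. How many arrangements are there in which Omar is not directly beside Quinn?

There are 5! = 120 arrangements in all. If Omar and Quinn are adjacent, merging them into one block gives 2·(4)! = 48 arrangements.
Complementary counting: 120 − 48 = 72.

72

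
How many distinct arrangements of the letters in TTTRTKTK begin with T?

Fix T in the first position and arrange the remaining 7 letters.
Those 7 letters have K appearing twice and T appearing 4 times, giving (7)!/(4!·2!) = 105.

105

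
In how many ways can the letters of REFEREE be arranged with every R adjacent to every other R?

Treat the 2 copies of R as a single block. The multiset to arrange is then {RR, E, E, E, E, F}, 6 items in all.
That gives (6)!/(4!) = 30 arrangements.

30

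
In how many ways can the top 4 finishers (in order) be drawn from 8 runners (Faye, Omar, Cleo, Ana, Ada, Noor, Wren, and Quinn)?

1680

There are 8 choices for 1st place, 7 for 2nd, and so on down to 5 for position 4.
That gives 8 × 7 × 6 × 5 = 1680.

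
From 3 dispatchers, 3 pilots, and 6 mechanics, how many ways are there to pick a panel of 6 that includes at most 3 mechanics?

662

Split by how many mechanics are chosen (0 through 3).
Sum: C(6,0)·C(6,6) + C(6,1)·C(6,5) + C(6,2)·C(6,4) + C(6,3)·C(6,3) = 1 + 36 + 225 + 400 = 662.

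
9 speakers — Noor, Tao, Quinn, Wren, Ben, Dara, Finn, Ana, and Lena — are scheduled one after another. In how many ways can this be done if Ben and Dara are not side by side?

Of the 9! = 362880 arrangements, those with Ben and Dara adjacent number 2 × 8! = 80640 (treat the pair as a block with 2 internal orders).
Complementary counting: 362880 − 80640 = 282240.

282240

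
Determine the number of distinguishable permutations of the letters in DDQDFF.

60

The 6 letters of DDQDFF have repeats: D appearing 3 times and F appearing twice.
Dividing 6! = 720 by 3!·2! = 12 for the repeated letters gives 60.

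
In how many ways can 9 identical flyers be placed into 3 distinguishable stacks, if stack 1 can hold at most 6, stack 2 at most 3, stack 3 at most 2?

6

Without the upper bounds there are C(11,2) = 55 ways to split 9 among 3 stacks.
Subtract solutions that violate a single cap (substitute x_i' = x_i − (cap_i+1)): x_1 ≥ 7 gives C(4,2) = 6; x_2 ≥ 4 gives C(7,2) = 21; x_3 ≥ 3 gives C(8,2) = 28. Together 55.
Add back pairs where two caps are both exceeded: 0 + 0 + 6 = 6.
By inclusion–exclusion the count is 55 − 55 + 6 = 6.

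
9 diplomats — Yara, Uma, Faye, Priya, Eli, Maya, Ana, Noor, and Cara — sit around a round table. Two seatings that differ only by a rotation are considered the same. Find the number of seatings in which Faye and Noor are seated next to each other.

Glue Faye and Noor into a block (2 internal orders). Seating 8 units around a circle gives (7)! arrangements.
So 2 × (7)! = 2 × 5040 = 10080.

10080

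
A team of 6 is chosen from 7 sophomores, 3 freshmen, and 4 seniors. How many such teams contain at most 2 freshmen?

Split by how many freshmen are chosen (0 through 2).
Sum: C(3,0)·C(11,6) + C(3,1)·C(11,5) + C(3,2)·C(11,4) = 462 + 1386 + 990 = 2838.

2838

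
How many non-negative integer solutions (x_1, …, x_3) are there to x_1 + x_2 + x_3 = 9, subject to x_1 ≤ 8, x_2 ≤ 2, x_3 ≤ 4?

Without the upper bounds there are C(11,2) = 55 ways to split 9 among 3 variables.
Subtract solutions that violate a single cap (substitute x_i' = x_i − (cap_i+1)): x_1 ≥ 9 gives C(2,2) = 1; x_2 ≥ 3 gives C(8,2) = 28; x_3 ≥ 5 gives C(6,2) = 15. Together 44.
Add back pairs where two caps are both exceeded: 0 + 0 + 3 = 3.
By inclusion–exclusion the count is 55 − 44 + 3 = 14.

14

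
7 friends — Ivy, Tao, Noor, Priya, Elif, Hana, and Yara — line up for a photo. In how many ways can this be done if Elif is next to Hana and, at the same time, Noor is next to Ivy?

Treat {Elif,Hana} as one block (2 orders) and {Noor,Ivy} as another (2 orders).
That leaves 5 units to arrange: 2 × 2 × 5! = 4 × 120 = 480.

480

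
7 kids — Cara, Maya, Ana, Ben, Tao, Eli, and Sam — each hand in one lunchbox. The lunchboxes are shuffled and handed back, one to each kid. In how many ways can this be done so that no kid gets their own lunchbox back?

This is the derangement count D_7: permutations of 7 items with no fixed point.
By inclusion–exclusion this is Σ_{j=0}^{7} (−1)^j C(7,j)·(7−j)!.
Computing: 5040 − 5040 + 2520 − 840 + 210 − 42 + 7 − 1 = 1854.

1854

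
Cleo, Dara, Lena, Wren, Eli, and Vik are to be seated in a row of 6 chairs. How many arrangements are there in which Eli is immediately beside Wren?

240

Place the 4 others and the Eli-Wren pair as 5 objects in a line; the pair has 2 internal arrangements.
So the count is 2·(5)! = 240.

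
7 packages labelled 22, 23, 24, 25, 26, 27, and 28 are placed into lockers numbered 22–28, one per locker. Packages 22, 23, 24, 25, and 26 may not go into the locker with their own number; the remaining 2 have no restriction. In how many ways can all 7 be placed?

2428

Let Aᵢ (for 22 ≤ i ≤ 26) be the placements that put package i in its forbidden locker. Any j of these fix j positions, leaving (7−j)! ways to fill the rest, and there are C(5,j) ways to pick which j.
By inclusion–exclusion, the number of valid placements is Σ_{j=0}^{5} (−1)^j C(5,j)·(7−j)!.
Computing: 5040 − 3600 + 1200 − 240 + 30 − 2 = 2428.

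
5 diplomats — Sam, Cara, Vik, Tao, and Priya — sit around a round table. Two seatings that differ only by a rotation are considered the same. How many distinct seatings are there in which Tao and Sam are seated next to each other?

Treat {Tao, Sam} as one unit (2 internal orders) and seat the resulting 4 units around the table: (3)! circular arrangements.
So 2 × (3)! = 2 × 6 = 12.

12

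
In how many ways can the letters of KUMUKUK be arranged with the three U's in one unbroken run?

Treat the 3 copies of U as a single block. The multiset to arrange is then {UUU, K, K, K, M}, 5 items in all.
That gives (5)!/(3!) = 20 arrangements.

20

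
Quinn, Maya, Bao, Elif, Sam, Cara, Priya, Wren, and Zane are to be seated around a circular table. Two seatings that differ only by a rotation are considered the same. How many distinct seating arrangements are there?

Seat Quinn anywhere (absorbing the rotational symmetry), then permute the other 8: (8)! = 40320.

40320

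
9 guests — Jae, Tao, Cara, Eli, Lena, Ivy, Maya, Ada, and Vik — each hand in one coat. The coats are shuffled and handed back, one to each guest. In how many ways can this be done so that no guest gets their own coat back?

Count assignments avoiding every fixed point. For any j of the 9 guests fixed to their own coat, the other 9−j can be arranged in (9−j)! ways.
By inclusion–exclusion this is Σ_{j=0}^{9} (−1)^j C(9,j)·(9−j)!.
Computing: 362880 − 362880 + 181440 − 60480 + 15120 − 3024 + 504 − 72 + 9 − 1 = 133496.

133496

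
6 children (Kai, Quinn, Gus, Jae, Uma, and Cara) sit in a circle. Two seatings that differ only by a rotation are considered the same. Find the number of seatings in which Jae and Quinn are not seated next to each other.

72

All circular seatings of 6 people number (5)! = 120.
Those with Jae next to Quinn: fuse the pair into one unit and seat 5 units around a circle — 2·(4)! = 48.
Subtracting, 120 − 48 = 72.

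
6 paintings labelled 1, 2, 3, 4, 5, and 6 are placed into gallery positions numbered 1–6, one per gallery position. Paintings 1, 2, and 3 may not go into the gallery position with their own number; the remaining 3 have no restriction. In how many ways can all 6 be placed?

Let Aᵢ (for i ∈ {1, 2, 3}) be the placements that put painting i in its forbidden gallery position. Any j of these fix j positions, leaving (6−j)! ways to fill the rest, and there are C(3,j) ways to pick which j.
By inclusion–exclusion, the number of valid placements is Σ_{j=0}^{3} (−1)^j C(3,j)·(6−j)!.
Computing: 720 − 360 + 72 − 6 = 426.

426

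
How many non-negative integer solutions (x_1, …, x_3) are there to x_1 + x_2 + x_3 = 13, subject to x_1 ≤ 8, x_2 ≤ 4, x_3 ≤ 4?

10

Without the upper bounds there are C(15,2) = 105 ways to split 13 among 3 variables.
Subtract solutions that violate a single cap (substitute x_i' = x_i − (cap_i+1)): x_1 ≥ 9 gives C(6,2) = 15; x_2 ≥ 5 gives C(10,2) = 45; x_3 ≥ 5 gives C(10,2) = 45. Together 105.
Add back pairs where two caps are both exceeded: 0 + 0 + 10 = 10.
By inclusion–exclusion the count is 105 − 105 + 10 = 10.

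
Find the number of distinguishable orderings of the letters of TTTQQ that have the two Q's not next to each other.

6

There are 5!/(3!·2!) = 10 arrangements of TTTQQ in total.
If the two Q's are adjacent, glue them into one block, leaving 4 items to arrange: (4)!/(3!) = 4 ways.
Hence 10 − 4 = 6.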